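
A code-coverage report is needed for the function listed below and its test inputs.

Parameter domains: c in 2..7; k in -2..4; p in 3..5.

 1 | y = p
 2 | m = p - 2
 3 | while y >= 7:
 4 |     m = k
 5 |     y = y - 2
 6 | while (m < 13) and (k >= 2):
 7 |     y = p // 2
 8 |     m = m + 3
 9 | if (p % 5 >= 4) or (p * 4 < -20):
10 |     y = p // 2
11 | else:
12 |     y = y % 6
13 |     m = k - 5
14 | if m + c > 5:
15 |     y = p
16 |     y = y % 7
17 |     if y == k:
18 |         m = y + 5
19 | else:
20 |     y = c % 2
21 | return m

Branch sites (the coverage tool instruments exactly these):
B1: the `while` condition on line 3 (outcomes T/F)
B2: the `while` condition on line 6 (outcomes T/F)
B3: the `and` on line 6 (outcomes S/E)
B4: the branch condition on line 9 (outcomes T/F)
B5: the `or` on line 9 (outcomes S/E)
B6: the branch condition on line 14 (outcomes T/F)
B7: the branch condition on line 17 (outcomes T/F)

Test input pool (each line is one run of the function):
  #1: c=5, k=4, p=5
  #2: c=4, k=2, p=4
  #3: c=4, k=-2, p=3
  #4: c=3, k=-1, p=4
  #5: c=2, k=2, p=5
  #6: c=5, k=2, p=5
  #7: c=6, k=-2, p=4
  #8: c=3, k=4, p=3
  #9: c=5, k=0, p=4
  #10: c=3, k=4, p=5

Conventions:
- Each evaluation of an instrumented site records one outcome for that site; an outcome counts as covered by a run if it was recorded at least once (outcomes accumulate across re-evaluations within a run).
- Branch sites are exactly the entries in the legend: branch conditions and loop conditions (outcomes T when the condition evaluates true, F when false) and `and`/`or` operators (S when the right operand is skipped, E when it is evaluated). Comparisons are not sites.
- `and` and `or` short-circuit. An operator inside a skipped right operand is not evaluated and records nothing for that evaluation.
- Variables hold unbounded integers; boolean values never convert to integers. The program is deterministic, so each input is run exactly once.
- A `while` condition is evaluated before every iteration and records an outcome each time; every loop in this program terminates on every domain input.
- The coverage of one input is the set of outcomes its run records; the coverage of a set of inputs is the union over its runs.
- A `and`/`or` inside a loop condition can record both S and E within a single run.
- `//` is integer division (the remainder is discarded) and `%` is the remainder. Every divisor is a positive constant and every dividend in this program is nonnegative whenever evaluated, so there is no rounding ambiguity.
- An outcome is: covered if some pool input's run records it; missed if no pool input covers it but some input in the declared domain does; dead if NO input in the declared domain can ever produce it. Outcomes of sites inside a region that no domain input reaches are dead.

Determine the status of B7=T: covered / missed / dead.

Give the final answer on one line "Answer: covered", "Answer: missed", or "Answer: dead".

no pool input records B7=T
but domain input (c=2, k=4, p=4) does record it -> reachable, so missed

Answer: missed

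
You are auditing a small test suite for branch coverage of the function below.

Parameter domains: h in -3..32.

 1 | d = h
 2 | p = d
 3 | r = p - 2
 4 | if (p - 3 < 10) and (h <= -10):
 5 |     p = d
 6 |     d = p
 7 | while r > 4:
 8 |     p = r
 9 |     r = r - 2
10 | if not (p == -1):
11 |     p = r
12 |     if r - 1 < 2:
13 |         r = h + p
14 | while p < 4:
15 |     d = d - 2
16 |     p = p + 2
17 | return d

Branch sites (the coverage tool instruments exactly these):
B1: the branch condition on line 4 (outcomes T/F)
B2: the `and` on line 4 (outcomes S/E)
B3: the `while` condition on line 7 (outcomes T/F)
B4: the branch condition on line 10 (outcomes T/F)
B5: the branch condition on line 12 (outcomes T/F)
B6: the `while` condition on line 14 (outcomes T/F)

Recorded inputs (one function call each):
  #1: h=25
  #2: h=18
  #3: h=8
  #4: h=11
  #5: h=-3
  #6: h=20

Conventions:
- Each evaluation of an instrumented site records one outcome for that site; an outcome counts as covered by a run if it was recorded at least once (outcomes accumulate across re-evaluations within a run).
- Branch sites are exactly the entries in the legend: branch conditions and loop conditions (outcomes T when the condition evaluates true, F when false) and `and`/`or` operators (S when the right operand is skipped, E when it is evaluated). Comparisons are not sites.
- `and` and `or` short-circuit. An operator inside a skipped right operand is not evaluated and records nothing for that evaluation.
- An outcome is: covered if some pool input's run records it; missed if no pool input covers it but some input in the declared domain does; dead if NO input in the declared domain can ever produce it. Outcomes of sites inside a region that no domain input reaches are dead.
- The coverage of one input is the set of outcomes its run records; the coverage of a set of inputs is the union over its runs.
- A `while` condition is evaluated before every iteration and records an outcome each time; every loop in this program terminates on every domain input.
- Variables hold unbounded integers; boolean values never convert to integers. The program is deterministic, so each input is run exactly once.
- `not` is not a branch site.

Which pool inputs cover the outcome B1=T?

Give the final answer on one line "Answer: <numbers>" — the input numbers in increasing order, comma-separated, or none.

input #1 (h=25): never hits B1=T
input #2 (h=18): never hits B1=T
input #3 (h=8): never hits B1=T
input #4 (h=11): never hits B1=T
input #5 (h=-3): never hits B1=T
input #6 (h=20): never hits B1=T

Answer: none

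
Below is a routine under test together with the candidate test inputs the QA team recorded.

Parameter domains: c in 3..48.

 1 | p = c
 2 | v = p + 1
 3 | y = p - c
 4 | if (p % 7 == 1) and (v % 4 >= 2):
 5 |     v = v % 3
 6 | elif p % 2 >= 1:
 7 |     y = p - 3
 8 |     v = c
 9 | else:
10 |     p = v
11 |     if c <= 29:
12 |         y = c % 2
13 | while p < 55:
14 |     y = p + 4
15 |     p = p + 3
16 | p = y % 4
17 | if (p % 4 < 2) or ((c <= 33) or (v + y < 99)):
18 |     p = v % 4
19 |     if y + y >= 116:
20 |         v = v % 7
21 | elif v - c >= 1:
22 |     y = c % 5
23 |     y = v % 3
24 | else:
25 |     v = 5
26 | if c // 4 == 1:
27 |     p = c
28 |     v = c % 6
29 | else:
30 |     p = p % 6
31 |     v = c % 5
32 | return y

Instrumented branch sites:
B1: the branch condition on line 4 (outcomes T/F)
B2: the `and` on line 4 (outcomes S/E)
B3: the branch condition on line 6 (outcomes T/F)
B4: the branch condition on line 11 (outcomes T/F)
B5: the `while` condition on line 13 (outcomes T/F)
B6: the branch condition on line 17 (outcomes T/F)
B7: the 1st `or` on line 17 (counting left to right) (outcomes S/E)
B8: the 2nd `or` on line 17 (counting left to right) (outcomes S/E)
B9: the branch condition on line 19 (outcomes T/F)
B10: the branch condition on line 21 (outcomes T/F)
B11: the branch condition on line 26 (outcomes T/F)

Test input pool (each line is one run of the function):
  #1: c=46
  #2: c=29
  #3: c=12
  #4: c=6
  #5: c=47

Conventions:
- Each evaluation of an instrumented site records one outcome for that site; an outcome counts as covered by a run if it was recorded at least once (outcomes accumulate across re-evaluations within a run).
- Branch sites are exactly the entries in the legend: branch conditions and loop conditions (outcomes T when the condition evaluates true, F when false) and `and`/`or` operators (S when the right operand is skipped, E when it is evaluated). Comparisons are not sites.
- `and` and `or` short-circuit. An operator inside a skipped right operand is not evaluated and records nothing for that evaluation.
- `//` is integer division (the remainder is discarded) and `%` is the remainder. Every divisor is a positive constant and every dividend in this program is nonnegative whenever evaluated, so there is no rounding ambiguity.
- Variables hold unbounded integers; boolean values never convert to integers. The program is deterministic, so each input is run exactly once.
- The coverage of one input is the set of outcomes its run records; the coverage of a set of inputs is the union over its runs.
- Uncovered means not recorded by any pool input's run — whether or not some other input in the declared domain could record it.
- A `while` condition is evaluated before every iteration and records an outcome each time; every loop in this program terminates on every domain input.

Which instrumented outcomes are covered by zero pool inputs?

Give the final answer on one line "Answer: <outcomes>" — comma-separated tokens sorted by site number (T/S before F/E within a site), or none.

input #1 (c=46): covers B1=F, B2=S, B3=F, B4=F, B5=T, B5=F, B6=T, B7=S, B9=F, B11=F
input #2 (c=29): covers B1=T, B2=E, B5=T, B5=F, B6=T, B7=S, B9=F, B11=F
input #3 (c=12): covers B1=F, B2=S, B3=F, B4=T, B5=T, B5=F, B6=T, B7=S, B9=F, B11=F
input #4 (c=6): covers B1=F, B2=S, B3=F, B4=T, B5=T, B5=F, B6=T, B7=S, B9=F, B11=T
input #5 (c=47): covers B1=F, B2=S, B3=T, B5=T, B5=F, B6=T, B7=S, B9=F, B11=F
union over the pool: B1=T, B1=F, B2=S, B2=E, B3=T, B3=F, B4=T, B4=F, B5=T, B5=F, B6=T, B7=S, B9=F, B11=T, B11=F
uncovered (7 of 22): B6=F, B7=E, B8=S, B8=E, B9=T, B10=T, B10=F

Answer: B6=F, B7=E, B8=S, B8=E, B9=T, B10=T, B10=F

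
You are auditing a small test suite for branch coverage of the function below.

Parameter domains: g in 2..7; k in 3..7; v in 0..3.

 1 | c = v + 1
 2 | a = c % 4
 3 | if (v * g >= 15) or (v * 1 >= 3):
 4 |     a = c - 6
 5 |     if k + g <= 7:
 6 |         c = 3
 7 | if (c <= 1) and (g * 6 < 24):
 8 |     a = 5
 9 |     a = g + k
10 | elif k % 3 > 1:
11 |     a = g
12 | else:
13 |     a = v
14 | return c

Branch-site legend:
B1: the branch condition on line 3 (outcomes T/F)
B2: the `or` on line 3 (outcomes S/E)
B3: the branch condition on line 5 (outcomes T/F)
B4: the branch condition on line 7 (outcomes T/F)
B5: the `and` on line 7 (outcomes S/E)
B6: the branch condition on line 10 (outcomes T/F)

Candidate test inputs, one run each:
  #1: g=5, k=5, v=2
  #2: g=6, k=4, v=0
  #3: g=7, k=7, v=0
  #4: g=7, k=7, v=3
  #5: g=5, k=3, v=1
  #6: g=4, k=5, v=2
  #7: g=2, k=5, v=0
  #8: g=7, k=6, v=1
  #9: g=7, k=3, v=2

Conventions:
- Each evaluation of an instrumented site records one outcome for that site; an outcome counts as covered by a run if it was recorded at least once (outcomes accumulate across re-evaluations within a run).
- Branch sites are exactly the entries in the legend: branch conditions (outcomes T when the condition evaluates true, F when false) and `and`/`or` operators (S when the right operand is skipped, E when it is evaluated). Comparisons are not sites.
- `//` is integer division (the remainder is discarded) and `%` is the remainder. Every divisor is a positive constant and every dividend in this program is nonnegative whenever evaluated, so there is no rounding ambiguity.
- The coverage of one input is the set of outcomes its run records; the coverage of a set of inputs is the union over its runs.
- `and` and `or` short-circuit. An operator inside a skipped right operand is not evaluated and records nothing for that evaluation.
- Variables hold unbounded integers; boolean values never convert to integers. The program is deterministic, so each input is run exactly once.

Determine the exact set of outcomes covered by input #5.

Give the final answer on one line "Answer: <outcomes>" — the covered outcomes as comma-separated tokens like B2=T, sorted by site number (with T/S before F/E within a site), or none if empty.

Running input #5 (g=5, k=3, v=1), event by event:
  B2->E, B1->F, B5->S, B4->F, B6->F
as a set, this run covers: B1=F, B2=E, B4=F, B5=S, B6=F

Answer: B1=F, B2=E, B4=F, B5=S, B6=F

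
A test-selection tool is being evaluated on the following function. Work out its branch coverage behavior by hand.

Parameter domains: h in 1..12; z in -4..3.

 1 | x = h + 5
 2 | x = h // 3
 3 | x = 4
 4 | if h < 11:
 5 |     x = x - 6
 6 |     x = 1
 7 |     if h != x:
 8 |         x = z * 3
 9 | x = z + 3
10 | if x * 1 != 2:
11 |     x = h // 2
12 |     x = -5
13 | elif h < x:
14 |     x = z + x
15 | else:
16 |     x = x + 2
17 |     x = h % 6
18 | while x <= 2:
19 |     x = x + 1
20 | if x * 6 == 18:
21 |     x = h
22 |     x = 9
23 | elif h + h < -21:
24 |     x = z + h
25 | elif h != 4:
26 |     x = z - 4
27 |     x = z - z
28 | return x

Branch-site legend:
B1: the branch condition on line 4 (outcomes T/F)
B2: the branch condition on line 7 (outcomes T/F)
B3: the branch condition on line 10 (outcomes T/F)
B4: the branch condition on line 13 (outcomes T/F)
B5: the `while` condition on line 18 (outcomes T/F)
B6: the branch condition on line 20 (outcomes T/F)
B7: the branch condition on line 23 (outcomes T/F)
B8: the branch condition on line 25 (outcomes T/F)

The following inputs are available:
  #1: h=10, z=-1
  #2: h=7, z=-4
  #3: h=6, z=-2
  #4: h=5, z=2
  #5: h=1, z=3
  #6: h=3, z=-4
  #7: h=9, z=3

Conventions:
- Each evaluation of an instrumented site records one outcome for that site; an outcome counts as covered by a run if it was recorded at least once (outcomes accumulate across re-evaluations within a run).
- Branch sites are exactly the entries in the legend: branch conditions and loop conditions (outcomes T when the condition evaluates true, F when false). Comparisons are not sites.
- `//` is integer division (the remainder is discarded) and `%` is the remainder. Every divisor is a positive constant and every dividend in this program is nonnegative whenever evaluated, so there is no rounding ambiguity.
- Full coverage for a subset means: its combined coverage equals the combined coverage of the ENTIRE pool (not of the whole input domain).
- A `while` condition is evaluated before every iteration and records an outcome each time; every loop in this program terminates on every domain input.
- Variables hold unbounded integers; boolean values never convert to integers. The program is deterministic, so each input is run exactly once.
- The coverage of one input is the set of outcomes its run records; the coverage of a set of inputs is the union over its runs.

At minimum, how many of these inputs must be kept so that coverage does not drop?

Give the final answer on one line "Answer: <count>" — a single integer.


input #1, h=10, z=-1: events B1->T, B2->T, B3->F, B4->F, B5->F, B6->F, B7->F, B8->T; outcomes B1=T, B2=T, B3=F, B4=F, B5=F, B6=F, B7=F, B8=T
input #2, h=7, z=-4: events B1->T, B2->T, B3->T, B5->T, B5->T, B5->T, B5->T, B5->T, B5->T, B5->T, B5->T, B5->F, B6->T; outcomes B1=T, B2=T, B3=T, B5=T, B5=F, B6=T
input #3, h=6, z=-2: events B1->T, B2->T, B3->T, B5->T, B5->T, B5->T, B5->T, B5->T, B5->T, B5->T, B5->T, B5->F, B6->T; outcomes B1=T, B2=T, B3=T, B5=T, B5=F, B6=T
input #4, h=5, z=2: events B1->T, B2->T, B3->T, B5->T, B5->T, B5->T, B5->T, B5->T, B5->T, B5->T, B5->T, B5->F, B6->T; outcomes B1=T, B2=T, B3=T, B5=T, B5=F, B6=T
input #5, h=1, z=3: events B1->T, B2->F, B3->T, B5->T, B5->T, B5->T, B5->T, B5->T, B5->T, B5->T, B5->T, B5->F, B6->T; outcomes B1=T, B2=F, B3=T, B5=T, B5=F, B6=T
input #6, h=3, z=-4: events B1->T, B2->T, B3->T, B5->T, B5->T, B5->T, B5->T, B5->T, B5->T, B5->T, B5->T, B5->F, B6->T; outcomes B1=T, B2=T, B3=T, B5=T, B5=F, B6=T
input #7, h=9, z=3: events B1->T, B2->T, B3->T, B5->T, B5->T, B5->T, B5->T, B5->T, B5->T, B5->T, B5->T, B5->F, B6->T; outcomes B1=T, B2=T, B3=T, B5=T, B5=F, B6=T
together the pool reaches 12 outcomes: B1=T, B2=T, B2=F, B3=T, B3=F, B4=F, B5=T, B5=F, B6=T, B6=F, B7=F, B8=T
size 1 is not enough: best union over all size-1 subsets is 8/12
the canonical winner is {1, 5}: size 2, full 12-outcome coverage, earliest index list among size-2 covers
Answer: 2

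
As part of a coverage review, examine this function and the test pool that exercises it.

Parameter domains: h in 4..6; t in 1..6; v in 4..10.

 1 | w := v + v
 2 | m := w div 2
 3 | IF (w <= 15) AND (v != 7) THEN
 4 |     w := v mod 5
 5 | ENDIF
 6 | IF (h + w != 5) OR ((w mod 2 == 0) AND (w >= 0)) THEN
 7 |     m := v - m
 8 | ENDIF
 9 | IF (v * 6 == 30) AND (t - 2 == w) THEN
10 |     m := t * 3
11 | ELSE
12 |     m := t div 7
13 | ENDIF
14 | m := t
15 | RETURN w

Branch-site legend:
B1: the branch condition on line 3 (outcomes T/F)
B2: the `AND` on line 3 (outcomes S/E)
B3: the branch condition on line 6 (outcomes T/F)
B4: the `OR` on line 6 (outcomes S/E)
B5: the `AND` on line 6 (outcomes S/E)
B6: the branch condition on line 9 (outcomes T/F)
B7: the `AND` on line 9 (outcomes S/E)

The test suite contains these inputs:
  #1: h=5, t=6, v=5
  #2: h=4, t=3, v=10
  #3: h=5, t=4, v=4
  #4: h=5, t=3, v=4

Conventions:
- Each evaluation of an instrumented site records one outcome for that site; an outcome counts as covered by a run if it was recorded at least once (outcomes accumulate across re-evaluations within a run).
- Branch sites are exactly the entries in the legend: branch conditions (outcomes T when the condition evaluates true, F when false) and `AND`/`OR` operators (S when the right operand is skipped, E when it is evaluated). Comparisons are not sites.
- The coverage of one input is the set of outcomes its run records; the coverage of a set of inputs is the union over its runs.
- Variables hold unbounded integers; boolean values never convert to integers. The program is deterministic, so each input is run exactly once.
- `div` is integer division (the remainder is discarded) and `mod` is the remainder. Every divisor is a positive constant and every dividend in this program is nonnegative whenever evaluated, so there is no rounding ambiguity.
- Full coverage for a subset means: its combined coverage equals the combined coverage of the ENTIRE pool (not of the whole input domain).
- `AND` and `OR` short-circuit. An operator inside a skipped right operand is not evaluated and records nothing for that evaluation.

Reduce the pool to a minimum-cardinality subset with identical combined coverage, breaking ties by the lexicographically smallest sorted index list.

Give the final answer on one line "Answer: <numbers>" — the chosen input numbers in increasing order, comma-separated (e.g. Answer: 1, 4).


input #1, h=5, t=6, v=5: outcomes B1=T, B2=E, B3=T, B4=E, B5=E, B6=F, B7=E
input #2, h=4, t=3, v=10: outcomes B1=F, B2=S, B3=T, B4=S, B6=F, B7=S
input #3, h=5, t=4, v=4: outcomes B1=T, B2=E, B3=T, B4=S, B6=F, B7=S
input #4, h=5, t=3, v=4: outcomes B1=T, B2=E, B3=T, B4=S, B6=F, B7=S
union over all inputs: B1=T, B1=F, B2=S, B2=E, B3=T, B4=S, B4=E, B5=E, B6=F, B7=S, B7=E (11 outcomes)
checked all size-1 subsets: none covers 11 outcomes (max 7/11)
the canonical winner is {1, 2}: size 2, full 11-outcome coverage, earliest index list among size-2 covers
Answer: 1, 2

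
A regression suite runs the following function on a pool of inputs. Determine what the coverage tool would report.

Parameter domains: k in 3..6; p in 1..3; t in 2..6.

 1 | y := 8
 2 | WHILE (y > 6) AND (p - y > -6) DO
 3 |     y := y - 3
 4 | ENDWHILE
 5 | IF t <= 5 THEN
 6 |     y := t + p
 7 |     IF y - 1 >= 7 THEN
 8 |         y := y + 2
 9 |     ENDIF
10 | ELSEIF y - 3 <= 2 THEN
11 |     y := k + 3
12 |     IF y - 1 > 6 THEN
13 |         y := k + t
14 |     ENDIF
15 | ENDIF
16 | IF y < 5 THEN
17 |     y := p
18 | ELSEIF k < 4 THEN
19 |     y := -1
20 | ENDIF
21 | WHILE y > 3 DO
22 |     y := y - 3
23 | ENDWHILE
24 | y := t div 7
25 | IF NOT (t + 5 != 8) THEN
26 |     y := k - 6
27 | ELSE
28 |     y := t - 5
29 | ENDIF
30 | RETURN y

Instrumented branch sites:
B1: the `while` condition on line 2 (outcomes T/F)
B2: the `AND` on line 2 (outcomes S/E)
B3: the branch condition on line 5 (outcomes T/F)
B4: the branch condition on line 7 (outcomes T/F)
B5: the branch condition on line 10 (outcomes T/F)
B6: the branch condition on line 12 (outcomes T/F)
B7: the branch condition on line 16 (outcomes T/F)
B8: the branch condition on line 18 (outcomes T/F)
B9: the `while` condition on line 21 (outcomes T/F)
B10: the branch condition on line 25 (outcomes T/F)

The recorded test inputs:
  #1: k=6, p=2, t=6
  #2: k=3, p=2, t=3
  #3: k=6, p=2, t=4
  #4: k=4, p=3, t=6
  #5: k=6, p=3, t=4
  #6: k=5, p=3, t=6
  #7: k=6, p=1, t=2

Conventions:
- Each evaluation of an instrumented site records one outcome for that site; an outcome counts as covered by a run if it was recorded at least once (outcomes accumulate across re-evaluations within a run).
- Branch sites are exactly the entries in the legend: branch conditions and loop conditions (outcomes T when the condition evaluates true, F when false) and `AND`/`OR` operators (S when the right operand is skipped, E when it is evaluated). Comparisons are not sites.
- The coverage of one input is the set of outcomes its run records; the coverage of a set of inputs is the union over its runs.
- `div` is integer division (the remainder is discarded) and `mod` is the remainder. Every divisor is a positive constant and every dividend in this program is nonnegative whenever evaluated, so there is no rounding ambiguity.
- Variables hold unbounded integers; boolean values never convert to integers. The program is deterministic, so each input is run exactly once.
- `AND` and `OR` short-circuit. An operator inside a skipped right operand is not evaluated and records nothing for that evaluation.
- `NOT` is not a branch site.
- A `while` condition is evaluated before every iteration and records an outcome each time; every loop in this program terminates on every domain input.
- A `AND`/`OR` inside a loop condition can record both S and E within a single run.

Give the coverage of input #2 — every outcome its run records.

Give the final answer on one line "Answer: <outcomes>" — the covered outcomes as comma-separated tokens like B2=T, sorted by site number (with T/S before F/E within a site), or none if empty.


Tracing the run of input #2 (k=3, p=2, t=3):
  B2->E, B1->F, B3->T, B4->F, B7->F, B8->T, B9->F, B10->T
distinct outcomes covered: B1=F, B2=E, B3=T, B4=F, B7=F, B8=T, B9=F, B10=T
Answer: B1=F, B2=E, B3=T, B4=F, B7=F, B8=T, B9=F, B10=T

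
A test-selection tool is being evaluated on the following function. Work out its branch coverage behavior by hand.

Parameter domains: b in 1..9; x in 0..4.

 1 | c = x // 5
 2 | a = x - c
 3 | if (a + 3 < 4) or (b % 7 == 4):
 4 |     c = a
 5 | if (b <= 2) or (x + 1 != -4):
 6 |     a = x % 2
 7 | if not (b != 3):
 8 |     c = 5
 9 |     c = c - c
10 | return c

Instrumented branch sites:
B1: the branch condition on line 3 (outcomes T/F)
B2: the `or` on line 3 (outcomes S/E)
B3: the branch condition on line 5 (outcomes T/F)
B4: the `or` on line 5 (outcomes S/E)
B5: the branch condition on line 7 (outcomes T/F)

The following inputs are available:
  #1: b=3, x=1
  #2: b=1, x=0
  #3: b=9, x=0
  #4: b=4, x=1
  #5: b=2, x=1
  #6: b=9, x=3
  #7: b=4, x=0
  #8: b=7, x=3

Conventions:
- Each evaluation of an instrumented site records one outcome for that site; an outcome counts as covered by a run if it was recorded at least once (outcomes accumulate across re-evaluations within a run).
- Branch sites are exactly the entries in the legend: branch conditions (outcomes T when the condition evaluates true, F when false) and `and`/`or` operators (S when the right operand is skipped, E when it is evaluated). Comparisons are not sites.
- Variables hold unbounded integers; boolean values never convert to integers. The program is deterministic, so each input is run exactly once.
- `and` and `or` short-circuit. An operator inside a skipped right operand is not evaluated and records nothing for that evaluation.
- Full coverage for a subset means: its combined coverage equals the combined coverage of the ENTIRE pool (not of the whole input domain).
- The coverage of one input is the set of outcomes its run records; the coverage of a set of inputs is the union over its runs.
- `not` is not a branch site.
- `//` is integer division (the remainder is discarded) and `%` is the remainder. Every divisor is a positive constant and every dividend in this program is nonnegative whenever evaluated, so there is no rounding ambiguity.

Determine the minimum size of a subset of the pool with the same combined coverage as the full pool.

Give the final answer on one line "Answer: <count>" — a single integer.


run #1 (b=3, x=1) runs B2->E, B1->F, B4->E, B3->T, B5->T; records B1=F, B2=E, B3=T, B4=E, B5=T
run #2 (b=1, x=0) runs B2->S, B1->T, B4->S, B3->T, B5->F; records B1=T, B2=S, B3=T, B4=S, B5=F
run #3 (b=9, x=0) runs B2->S, B1->T, B4->E, B3->T, B5->F; records B1=T, B2=S, B3=T, B4=E, B5=F
run #4 (b=4, x=1) runs B2->E, B1->T, B4->E, B3->T, B5->F; records B1=T, B2=E, B3=T, B4=E, B5=F
run #5 (b=2, x=1) runs B2->E, B1->F, B4->S, B3->T, B5->F; records B1=F, B2=E, B3=T, B4=S, B5=F
run #6 (b=9, x=3) runs B2->E, B1->F, B4->E, B3->T, B5->F; records B1=F, B2=E, B3=T, B4=E, B5=F
run #7 (b=4, x=0) runs B2->S, B1->T, B4->E, B3->T, B5->F; records B1=T, B2=S, B3=T, B4=E, B5=F
run #8 (b=7, x=3) runs B2->E, B1->F, B4->E, B3->T, B5->F; records B1=F, B2=E, B3=T, B4=E, B5=F
together the pool reaches 9 outcomes: B1=T, B1=F, B2=S, B2=E, B3=T, B4=S, B4=E, B5=T, B5=F
checked all size-1 subsets: none covers 9 outcomes (max 5/9)
inputs {1, 2} (size 2) cover everything; no size-2 subset with a lexicographically smaller index list covers all 9
Answer: 2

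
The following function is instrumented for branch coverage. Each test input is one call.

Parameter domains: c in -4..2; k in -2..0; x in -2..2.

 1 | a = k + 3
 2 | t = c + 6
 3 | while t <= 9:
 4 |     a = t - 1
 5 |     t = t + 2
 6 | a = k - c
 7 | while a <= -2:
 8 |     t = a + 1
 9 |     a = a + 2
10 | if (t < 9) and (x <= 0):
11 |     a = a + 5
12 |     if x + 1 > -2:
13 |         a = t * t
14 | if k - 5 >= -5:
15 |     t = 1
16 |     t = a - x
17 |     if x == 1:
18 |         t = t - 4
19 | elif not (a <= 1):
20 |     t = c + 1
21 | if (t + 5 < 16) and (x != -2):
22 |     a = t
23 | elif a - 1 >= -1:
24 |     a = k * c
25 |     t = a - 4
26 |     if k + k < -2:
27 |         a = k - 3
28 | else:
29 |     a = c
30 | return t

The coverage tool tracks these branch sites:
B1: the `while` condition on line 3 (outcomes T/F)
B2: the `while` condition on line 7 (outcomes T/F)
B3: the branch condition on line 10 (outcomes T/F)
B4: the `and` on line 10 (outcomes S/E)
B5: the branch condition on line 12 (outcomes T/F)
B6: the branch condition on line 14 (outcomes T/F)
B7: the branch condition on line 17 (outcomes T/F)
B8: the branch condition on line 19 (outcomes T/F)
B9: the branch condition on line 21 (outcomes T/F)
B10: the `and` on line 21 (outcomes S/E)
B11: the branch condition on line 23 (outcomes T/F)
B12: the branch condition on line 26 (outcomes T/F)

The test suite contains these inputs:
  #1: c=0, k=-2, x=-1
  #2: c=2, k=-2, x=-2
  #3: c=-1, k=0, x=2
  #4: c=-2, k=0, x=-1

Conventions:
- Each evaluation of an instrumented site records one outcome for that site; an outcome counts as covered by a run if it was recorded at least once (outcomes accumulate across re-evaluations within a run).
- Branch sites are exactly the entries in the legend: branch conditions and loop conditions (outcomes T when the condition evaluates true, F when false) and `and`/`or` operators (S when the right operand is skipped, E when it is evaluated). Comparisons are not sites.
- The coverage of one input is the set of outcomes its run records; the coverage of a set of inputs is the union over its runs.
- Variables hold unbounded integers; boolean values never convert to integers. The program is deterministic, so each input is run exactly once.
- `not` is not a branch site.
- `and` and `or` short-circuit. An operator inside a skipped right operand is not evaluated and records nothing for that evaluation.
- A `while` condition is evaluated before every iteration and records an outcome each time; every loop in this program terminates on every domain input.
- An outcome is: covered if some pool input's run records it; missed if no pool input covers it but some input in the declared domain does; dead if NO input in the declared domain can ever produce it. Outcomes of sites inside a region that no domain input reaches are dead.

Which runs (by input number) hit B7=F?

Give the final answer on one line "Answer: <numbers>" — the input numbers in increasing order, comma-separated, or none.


input #1 (c=0, k=-2, x=-1): misses B7=F
input #2 (c=2, k=-2, x=-2): misses B7=F
input #3 (c=-1, k=0, x=2): covers B7=F
input #4 (c=-2, k=0, x=-1): covers B7=F
Answer: 3, 4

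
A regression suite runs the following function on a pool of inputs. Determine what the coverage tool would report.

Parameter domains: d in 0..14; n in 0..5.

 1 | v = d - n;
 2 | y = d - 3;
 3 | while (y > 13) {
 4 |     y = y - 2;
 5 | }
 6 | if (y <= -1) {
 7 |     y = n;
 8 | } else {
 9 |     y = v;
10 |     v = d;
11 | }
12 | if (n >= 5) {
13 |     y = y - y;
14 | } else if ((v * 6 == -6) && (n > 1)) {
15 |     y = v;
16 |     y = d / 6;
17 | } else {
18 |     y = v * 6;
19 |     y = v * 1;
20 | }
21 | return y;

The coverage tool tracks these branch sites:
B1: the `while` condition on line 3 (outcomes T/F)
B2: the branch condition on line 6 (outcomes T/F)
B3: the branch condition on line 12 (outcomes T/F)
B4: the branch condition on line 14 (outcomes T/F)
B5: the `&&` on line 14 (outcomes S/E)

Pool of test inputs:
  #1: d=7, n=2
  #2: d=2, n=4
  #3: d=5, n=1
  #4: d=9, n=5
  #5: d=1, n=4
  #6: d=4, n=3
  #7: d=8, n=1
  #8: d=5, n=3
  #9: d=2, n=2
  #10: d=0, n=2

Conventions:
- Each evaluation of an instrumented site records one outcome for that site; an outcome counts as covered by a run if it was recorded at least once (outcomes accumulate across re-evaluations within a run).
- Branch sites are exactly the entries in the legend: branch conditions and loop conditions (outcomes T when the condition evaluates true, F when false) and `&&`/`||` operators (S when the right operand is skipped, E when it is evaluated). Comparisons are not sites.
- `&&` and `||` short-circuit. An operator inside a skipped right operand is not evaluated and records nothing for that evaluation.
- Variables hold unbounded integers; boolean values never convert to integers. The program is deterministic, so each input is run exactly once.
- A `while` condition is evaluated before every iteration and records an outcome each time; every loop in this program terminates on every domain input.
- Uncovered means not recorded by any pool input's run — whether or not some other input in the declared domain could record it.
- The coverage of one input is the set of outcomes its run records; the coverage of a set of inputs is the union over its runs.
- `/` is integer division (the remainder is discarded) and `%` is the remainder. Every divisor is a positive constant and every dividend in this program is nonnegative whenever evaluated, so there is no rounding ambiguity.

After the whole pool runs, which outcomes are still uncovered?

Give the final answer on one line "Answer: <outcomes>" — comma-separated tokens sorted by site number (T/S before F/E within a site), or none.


#1 (d=7, n=2) -> B1->F, B2->F, B3->F, B5->S, B4->F; covered: B1=F, B2=F, B3=F, B4=F, B5=S
#2 (d=2, n=4) -> B1->F, B2->T, B3->F, B5->S, B4->F; covered: B1=F, B2=T, B3=F, B4=F, B5=S
#3 (d=5, n=1) -> B1->F, B2->F, B3->F, B5->S, B4->F; covered: B1=F, B2=F, B3=F, B4=F, B5=S
#4 (d=9, n=5) -> B1->F, B2->F, B3->T; covered: B1=F, B2=F, B3=T
#5 (d=1, n=4) -> B1->F, B2->T, B3->F, B5->S, B4->F; covered: B1=F, B2=T, B3=F, B4=F, B5=S
#6 (d=4, n=3) -> B1->F, B2->F, B3->F, B5->S, B4->F; covered: B1=F, B2=F, B3=F, B4=F, B5=S
#7 (d=8, n=1) -> B1->F, B2->F, B3->F, B5->S, B4->F; covered: B1=F, B2=F, B3=F, B4=F, B5=S
#8 (d=5, n=3) -> B1->F, B2->F, B3->F, B5->S, B4->F; covered: B1=F, B2=F, B3=F, B4=F, B5=S
#9 (d=2, n=2) -> B1->F, B2->T, B3->F, B5->S, B4->F; covered: B1=F, B2=T, B3=F, B4=F, B5=S
#10 (d=0, n=2) -> B1->F, B2->T, B3->F, B5->S, B4->F; covered: B1=F, B2=T, B3=F, B4=F, B5=S
union over the pool: B1=F, B2=T, B2=F, B3=T, B3=F, B4=F, B5=S
uncovered (3 of 10): B1=T, B4=T, B5=E
Answer: B1=T, B4=T, B5=E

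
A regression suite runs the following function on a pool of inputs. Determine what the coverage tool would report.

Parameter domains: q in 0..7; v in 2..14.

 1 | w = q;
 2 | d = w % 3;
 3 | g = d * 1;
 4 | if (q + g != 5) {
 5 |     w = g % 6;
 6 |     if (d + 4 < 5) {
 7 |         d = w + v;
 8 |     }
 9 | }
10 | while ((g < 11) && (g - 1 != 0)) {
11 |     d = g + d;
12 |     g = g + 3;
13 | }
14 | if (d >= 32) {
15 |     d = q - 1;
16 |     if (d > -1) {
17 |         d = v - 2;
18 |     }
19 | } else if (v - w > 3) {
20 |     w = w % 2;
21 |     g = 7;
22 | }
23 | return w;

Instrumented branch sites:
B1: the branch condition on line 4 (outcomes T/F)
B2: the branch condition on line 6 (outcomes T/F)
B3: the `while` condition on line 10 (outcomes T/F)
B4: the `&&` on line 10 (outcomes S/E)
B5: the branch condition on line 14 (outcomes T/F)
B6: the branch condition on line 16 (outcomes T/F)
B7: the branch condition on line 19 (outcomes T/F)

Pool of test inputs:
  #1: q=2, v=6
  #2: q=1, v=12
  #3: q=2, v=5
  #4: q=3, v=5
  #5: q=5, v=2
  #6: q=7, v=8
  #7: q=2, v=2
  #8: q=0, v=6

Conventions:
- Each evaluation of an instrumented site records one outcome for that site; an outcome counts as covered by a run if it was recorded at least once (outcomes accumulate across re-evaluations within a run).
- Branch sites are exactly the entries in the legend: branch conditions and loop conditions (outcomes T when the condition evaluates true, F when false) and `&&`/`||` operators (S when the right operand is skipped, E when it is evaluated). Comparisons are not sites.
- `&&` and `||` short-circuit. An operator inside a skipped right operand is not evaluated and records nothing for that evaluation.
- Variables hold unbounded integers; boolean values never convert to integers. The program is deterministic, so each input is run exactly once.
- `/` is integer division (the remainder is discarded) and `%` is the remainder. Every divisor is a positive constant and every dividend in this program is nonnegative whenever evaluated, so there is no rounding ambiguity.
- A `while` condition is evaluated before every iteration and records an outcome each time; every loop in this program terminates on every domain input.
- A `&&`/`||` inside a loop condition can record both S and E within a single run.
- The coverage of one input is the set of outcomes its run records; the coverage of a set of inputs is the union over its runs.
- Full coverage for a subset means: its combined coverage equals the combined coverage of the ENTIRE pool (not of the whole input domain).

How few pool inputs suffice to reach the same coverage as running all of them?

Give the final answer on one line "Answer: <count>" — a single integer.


input #1, q=2, v=6: events B1->T, B2->F, B4->E, B3->T, B4->E, B3->T, B4->E, B3->T, B4->S, B3->F, B5->F, B7->T; outcomes B1=T, B2=F, B3=T, B3=F, B4=S, B4=E, B5=F, B7=T
input #2, q=1, v=12: events B1->T, B2->F, B4->E, B3->F, B5->F, B7->T; outcomes B1=T, B2=F, B3=F, B4=E, B5=F, B7=T
input #3, q=2, v=5: events B1->T, B2->F, B4->E, B3->T, B4->E, B3->T, B4->E, B3->T, B4->S, B3->F, B5->F, B7->F; outcomes B1=T, B2=F, B3=T, B3=F, B4=S, B4=E, B5=F, B7=F
input #4, q=3, v=5: events B1->T, B2->T, B4->E, B3->T, B4->E, B3->T, B4->E, B3->T, B4->E, B3->T, B4->S, B3->F, B5->F, B7->T; outcomes B1=T, B2=T, B3=T, B3=F, B4=S, B4=E, B5=F, B7=T
input #5, q=5, v=2: events B1->T, B2->F, B4->E, B3->T, B4->E, B3->T, B4->E, B3->T, B4->S, B3->F, B5->F, B7->F; outcomes B1=T, B2=F, B3=T, B3=F, B4=S, B4=E, B5=F, B7=F
input #6, q=7, v=8: events B1->T, B2->F, B4->E, B3->F, B5->F, B7->T; outcomes B1=T, B2=F, B3=F, B4=E, B5=F, B7=T
input #7, q=2, v=2: events B1->T, B2->F, B4->E, B3->T, B4->E, B3->T, B4->E, B3->T, B4->S, B3->F, B5->F, B7->F; outcomes B1=T, B2=F, B3=T, B3=F, B4=S, B4=E, B5=F, B7=F
input #8, q=0, v=6: events B1->T, B2->T, B4->E, B3->T, B4->E, B3->T, B4->E, B3->T, B4->E, B3->T, B4->S, B3->F, B5->F, B7->T; outcomes B1=T, B2=T, B3=T, B3=F, B4=S, B4=E, B5=F, B7=T
pool-wide coverage (10 outcomes): B1=T, B2=T, B2=F, B3=T, B3=F, B4=S, B4=E, B5=F, B7=T, B7=F
no size-1 subset reaches all 10 outcomes (best union: 8/10)
size 2: inputs {3, 4} cover all 10 outcomes, and no lexicographically smaller subset of this size does
Answer: 2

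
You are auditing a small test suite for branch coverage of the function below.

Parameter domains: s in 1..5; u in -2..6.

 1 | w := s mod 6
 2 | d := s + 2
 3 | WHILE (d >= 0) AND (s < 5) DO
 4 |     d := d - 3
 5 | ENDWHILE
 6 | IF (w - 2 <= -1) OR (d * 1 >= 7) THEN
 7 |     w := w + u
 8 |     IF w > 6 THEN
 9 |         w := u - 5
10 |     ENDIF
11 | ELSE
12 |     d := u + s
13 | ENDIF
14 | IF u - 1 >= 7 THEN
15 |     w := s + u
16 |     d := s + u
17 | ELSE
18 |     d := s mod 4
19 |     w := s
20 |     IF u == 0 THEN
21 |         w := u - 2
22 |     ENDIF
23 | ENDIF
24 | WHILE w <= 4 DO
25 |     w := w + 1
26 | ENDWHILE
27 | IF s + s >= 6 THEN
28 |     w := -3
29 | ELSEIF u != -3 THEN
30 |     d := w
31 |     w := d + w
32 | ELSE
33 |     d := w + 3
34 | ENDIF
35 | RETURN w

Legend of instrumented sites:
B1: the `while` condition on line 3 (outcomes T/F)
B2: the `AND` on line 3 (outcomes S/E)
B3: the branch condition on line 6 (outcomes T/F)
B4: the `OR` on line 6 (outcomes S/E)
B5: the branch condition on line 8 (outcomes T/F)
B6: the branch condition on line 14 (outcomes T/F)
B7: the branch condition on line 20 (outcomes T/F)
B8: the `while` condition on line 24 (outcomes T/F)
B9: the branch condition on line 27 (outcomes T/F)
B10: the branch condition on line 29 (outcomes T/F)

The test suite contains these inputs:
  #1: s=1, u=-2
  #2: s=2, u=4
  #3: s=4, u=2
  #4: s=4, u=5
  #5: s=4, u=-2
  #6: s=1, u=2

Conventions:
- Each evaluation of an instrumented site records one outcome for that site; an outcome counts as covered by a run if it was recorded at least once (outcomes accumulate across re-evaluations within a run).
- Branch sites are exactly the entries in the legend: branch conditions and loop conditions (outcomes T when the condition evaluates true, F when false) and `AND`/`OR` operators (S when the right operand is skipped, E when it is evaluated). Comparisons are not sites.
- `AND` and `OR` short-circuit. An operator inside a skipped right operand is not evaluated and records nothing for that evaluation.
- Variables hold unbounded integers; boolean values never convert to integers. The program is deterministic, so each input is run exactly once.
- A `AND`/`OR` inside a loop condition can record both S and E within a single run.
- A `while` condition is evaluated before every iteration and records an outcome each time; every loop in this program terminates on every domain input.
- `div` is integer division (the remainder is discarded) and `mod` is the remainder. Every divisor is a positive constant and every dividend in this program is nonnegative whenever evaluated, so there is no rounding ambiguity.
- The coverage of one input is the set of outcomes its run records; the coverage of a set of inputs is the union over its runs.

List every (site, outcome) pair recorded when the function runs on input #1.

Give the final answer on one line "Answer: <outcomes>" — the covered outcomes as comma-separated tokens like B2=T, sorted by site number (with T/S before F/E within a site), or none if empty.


Simulating input #1 (s=1, u=-2) step by step:
  B2->E, B1->T, B2->E, B1->T, B2->S, B1->F, B4->S, B3->T, B5->F, B6->F
  B7->F, B8->T, B8->T, B8->T, B8->T, B8->F, B9->F, B10->T
deduplicating events, the covered set is: B1=T, B1=F, B2=S, B2=E, B3=T, B4=S, B5=F, B6=F, B7=F, B8=T, B8=F, B9=F, B10=T
Answer: B1=T, B1=F, B2=S, B2=E, B3=T, B4=S, B5=F, B6=F, B7=F, B8=T, B8=F, B9=F, B10=T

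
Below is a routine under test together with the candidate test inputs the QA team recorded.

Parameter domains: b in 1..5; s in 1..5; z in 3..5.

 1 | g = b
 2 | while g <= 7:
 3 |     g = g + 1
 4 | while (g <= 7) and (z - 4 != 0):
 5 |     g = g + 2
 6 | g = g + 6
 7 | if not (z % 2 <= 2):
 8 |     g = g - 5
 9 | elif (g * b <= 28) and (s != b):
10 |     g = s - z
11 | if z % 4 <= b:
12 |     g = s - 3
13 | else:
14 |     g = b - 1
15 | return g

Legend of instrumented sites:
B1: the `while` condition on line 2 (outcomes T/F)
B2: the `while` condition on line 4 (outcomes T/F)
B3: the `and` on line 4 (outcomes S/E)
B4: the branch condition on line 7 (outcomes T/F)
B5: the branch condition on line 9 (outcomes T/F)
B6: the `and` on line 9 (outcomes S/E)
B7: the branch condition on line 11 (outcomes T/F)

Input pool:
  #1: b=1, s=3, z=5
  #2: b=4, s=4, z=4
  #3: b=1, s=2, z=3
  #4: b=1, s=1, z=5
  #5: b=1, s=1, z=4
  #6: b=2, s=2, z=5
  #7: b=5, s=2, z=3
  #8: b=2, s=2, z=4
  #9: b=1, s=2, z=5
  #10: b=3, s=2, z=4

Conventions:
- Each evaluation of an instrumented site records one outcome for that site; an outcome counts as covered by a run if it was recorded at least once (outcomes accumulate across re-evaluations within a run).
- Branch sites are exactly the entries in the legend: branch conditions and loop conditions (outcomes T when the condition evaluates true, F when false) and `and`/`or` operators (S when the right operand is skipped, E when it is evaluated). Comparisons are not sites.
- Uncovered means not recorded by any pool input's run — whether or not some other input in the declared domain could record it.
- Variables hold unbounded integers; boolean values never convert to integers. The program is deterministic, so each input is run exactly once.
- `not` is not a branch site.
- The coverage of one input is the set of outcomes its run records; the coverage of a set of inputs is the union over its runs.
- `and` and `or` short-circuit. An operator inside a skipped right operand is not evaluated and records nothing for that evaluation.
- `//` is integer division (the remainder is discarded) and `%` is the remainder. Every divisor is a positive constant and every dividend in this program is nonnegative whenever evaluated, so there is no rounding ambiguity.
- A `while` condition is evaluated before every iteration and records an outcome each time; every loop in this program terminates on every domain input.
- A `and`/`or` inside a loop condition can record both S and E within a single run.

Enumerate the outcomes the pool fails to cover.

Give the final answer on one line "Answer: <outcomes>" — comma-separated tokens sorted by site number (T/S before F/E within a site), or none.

input #1, b=1, s=3, z=5: events B1->T, B1->T, B1->T, B1->T, B1->T, B1->T, B1->T, B1->F, B3->S, B2->F, B4->F, B6->E, B5->T, B7->T; outcomes B1=T, B1=F, B2=F, B3=S, B4=F, B5=T, B6=E, B7=T
input #2, b=4, s=4, z=4: events B1->T, B1->T, B1->T, B1->T, B1->F, B3->S, B2->F, B4->F, B6->S, B5->F, B7->T; outcomes B1=T, B1=F, B2=F, B3=S, B4=F, B5=F, B6=S, B7=T
input #3, b=1, s=2, z=3: events B1->T, B1->T, B1->T, B1->T, B1->T, B1->T, B1->T, B1->F, B3->S, B2->F, B4->F, B6->E, B5->T, B7->F; outcomes B1=T, B1=F, B2=F, B3=S, B4=F, B5=T, B6=E, B7=F
input #4, b=1, s=1, z=5: events B1->T, B1->T, B1->T, B1->T, B1->T, B1->T, B1->T, B1->F, B3->S, B2->F, B4->F, B6->E, B5->F, B7->T; outcomes B1=T, B1=F, B2=F, B3=S, B4=F, B5=F, B6=E, B7=T
input #5, b=1, s=1, z=4: events B1->T, B1->T, B1->T, B1->T, B1->T, B1->T, B1->T, B1->F, B3->S, B2->F, B4->F, B6->E, B5->F, B7->T; outcomes B1=T, B1=F, B2=F, B3=S, B4=F, B5=F, B6=E, B7=T
input #6, b=2, s=2, z=5: events B1->T, B1->T, B1->T, B1->T, B1->T, B1->T, B1->F, B3->S, B2->F, B4->F, B6->E, B5->F, B7->T; outcomes B1=T, B1=F, B2=F, B3=S, B4=F, B5=F, B6=E, B7=T
input #7, b=5, s=2, z=3: events B1->T, B1->T, B1->T, B1->F, B3->S, B2->F, B4->F, B6->S, B5->F, B7->T; outcomes B1=T, B1=F, B2=F, B3=S, B4=F, B5=F, B6=S, B7=T
input #8, b=2, s=2, z=4: events B1->T, B1->T, B1->T, B1->T, B1->T, B1->T, B1->F, B3->S, B2->F, B4->F, B6->E, B5->F, B7->T; outcomes B1=T, B1=F, B2=F, B3=S, B4=F, B5=F, B6=E, B7=T
input #9, b=1, s=2, z=5: events B1->T, B1->T, B1->T, B1->T, B1->T, B1->T, B1->T, B1->F, B3->S, B2->F, B4->F, B6->E, B5->T, B7->T; outcomes B1=T, B1=F, B2=F, B3=S, B4=F, B5=T, B6=E, B7=T
input #10, b=3, s=2, z=4: events B1->T, B1->T, B1->T, B1->T, B1->T, B1->F, B3->S, B2->F, B4->F, B6->S, B5->F, B7->T; outcomes B1=T, B1=F, B2=F, B3=S, B4=F, B5=F, B6=S, B7=T
union over the pool: B1=T, B1=F, B2=F, B3=S, B4=F, B5=T, B5=F, B6=S, B6=E, B7=T, B7=F
uncovered (3 of 14): B2=T, B3=E, B4=T

Answer: B2=T, B3=E, B4=T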